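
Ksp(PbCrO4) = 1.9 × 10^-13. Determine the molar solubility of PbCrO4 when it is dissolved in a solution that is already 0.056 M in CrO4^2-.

PbCrO4(s) <=> Pb^2+ + CrO4^2-
Ksp = [Pb^2+][CrO4^2-]
Let s be the molar solubility in this solution. [Pb^2+] = s, [CrO4^2-] = 0.056 + s ≈ 0.056 (common-ion effect: CrO4^2- is already 0.056 M).
Ksp ≈ s × 0.056
s = 3.4 × 10^-12 M
Check: s = 3.4 × 10^-12 ≪ 0.056, so the approximation is valid.

s ≈ 3.4e-12 M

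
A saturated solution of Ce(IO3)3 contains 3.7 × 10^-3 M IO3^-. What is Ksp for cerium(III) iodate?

Ce(IO3)3(s) ⇌ Ce^3+(aq) + 3 IO3^-(aq)
Stoichiometry gives [Ce^3+] = (1/3)[IO3^-] = 1.23 x 10^-3 M.
Ksp = [Ce^3+][IO3^-]^3
Ksp = 1.23 × 10^-3 × (3.7 x 10^-3)^3 = 6.2 x 10^-11

6.2 x 10^-11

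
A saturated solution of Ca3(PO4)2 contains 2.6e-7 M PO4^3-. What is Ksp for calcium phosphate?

Ca3(PO4)2(s) ⇌ 3 Ca^2+ + 2 PO4^3-
Stoichiometry gives [Ca^2+] = (3/2)[PO4^3-] = 3.90 × 10^-7 M.
Ksp = [Ca^2+]^3[PO4^3-]^2
Ksp = (3.90 × 10^-7)^3 × (2.6 × 10^-7)^2 = 4.0 x 10^-33

Ksp = 4.0 x 10^-33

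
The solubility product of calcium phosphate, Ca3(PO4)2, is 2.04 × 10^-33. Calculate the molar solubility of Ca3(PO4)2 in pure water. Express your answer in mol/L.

Ca3(PO4)2(s) <=> 3 Ca^2+ + 2 PO4^3-
Ksp = [Ca^2+]^3[PO4^3-]^2
For each mole of Ca3(PO4)2 that dissolves: [Ca^2+] = 3s, [PO4^3-] = 2s.
Substituting: Ksp = (3s)^3(2s)^2 = 108s^5
s = (2.04 × 10^-33 / 108)^(1/5) = 1.14 x 10^-7 M

s = 1.14 x 10^-7 M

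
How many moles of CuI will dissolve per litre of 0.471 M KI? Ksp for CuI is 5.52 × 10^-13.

1.17e-12 M

CuI(s) <=> Cu^+ + I^-
Ksp = [Cu^+][I^-]
If s mol/L dissolves here, [Cu^+] = s, [I^-] = 0.471 + s ≈ 0.471 (common-ion effect: I^- is already 0.471 M).
Ksp ≈ s × 0.471
s = 1.17 × 10^-12 M
Check: s = 1.2 × 10^-12 ≪ 0.471, so the approximation is valid.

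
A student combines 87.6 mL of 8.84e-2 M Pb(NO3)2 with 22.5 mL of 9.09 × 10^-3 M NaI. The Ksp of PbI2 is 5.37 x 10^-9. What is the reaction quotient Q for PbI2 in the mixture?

Q ≈ 2.43 × 10^-7

Total volume = 87.6 + 22.5 = 110.1 mL.
[Pb^2+] = 8.84 x 10^-2 × (87.6/110.1) = 7.033 × 10^-2 M
[I^-] = 9.09 x 10^-3 × (22.5/110.1) = 1.858 × 10^-3 M
PbI2(s) ⇌ Pb^2+(aq) + 2 I^-(aq), so Q = [Pb^2+][I^-]^2
Q = (7.033 × 10^-2)(1.858 x 10^-3)^2 = 2.43 x 10^-7
Q > Ksp, so PbI2 will precipitate.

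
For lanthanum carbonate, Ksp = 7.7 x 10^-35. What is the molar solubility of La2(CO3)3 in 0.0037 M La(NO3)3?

s ≈ 5.9e-11 M

La2(CO3)3(s) ⇌ 2 La^3+(aq) + 3 CO3^2-(aq)
Ksp = [La^3+]^2[CO3^2-]^3
Let s be the molar solubility in this solution. [La^3+] = 0.0037 + 2s ≈ 0.0037, [CO3^2-] = 3s (Ksp is small, so little additional dissolves).
Ksp ≈ (0.0037)^2 × (3s)^3
s = 5.9 × 10^-11 M
Check: 2s = 1.2 x 10^-10 ≪ 0.0037, so the approximation is valid.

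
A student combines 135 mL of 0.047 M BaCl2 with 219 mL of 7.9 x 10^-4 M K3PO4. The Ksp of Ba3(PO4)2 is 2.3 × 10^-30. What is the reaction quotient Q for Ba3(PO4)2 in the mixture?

Total volume = 135 + 219 = 354 mL.
[Ba^2+] = 4.7 x 10^-2 × (135/354) = 1.79 × 10^-2 M
[PO4^3-] = 7.9 × 10^-4 × (219/354) = 4.89 x 10^-4 M
Ba3(PO4)2(s) <=> 3 Ba^2+ + 2 PO4^3-, so Q = [Ba^2+]^3[PO4^3-]^2
Q = (1.79 x 10^-2)^3(4.89 x 10^-4)^2 = 1.4 x 10^-12
Q > Ksp, so Ba3(PO4)2 will precipitate.

Q = 1.4 x 10^-12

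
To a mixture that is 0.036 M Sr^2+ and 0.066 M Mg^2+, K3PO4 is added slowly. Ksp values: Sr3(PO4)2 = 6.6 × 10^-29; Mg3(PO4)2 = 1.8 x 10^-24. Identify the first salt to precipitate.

Precipitation of each salt starts when its ion product equals its Ksp.
For Sr3(PO4)2: 6.6 × 10^-29 = (0.036)^3 × [PO4^3-]^2  ⇒  [PO4^3-] = 1.2 × 10^-12 M.
For Mg3(PO4)2: 1.8 x 10^-24 = (0.066)^3 × [PO4^3-]^2  ⇒  [PO4^3-] = 7.9 x 10^-11 M.
The salt with the lower threshold [PO4^3-] precipitates first: Sr3(PO4)2.

Sr3(PO4)2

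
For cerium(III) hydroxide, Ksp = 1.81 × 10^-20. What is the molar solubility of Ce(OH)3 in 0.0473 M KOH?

s ≈ 1.71 x 10^-16 M

Ce(OH)3(s) <=> Ce^3+ + 3 OH^-
Ksp = [Ce^3+][OH^-]^3
If s mol/L dissolves here, [Ce^3+] = s, [OH^-] = 0.0473 + 3s ≈ 0.0473 (since OH^- from KOH dominates).
Ksp ≈ s × (0.0473)^3
s = 1.71 × 10^-16 M
Check: 3s = 5.1 × 10^-16 ≪ 0.0473, so the approximation is valid.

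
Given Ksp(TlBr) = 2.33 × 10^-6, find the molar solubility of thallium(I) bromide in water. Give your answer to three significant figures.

s ≈ 1.53 x 10^-3 M

TlBr(s) ⇌ Tl^+(aq) + Br^-(aq)
Ksp = [Tl^+][Br^-]
For each mole of TlBr that dissolves: [Tl^+] = s, [Br^-] = s.
Ksp = s^2
s = √(2.33 × 10^-6) = 1.53 × 10^-3 M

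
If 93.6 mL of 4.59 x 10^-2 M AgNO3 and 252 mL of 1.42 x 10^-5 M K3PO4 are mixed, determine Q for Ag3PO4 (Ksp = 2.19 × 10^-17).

Q = 1.99 × 10^-11

Total volume = 93.6 + 252 = 345.6 mL.
[Ag^+] = 4.59 × 10^-2 × (93.6/345.6) = 1.243 × 10^-2 M
[PO4^3-] = 1.42 × 10^-5 × (252/345.6) = 1.035 × 10^-5 M
Ag3PO4(s) ⇌ 3 Ag^+ + PO4^3-, so Q = [Ag^+]^3[PO4^3-]
Q = (1.243 × 10^-2)^3(1.035 x 10^-5) = 1.99 × 10^-11
Q > Ksp, so Ag3PO4 will precipitate.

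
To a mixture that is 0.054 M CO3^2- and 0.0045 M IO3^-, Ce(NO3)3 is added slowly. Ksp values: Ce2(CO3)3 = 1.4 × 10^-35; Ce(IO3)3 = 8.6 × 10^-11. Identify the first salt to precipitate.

Ce2(CO3)3

Precipitation of each salt starts when its ion product equals its Ksp.
For Ce2(CO3)3: 1.4 × 10^-35 = (0.054)^3 × [Ce^3+]^2  ⇒  [Ce^3+] = 3.0 × 10^-16 M.
For Ce(IO3)3: 8.6 × 10^-11 = (0.0045)^3 × [Ce^3+]  ⇒  [Ce^3+] = 9.4 × 10^-4 M.
The salt with the lower threshold [Ce^3+] precipitates first: Ce2(CO3)3.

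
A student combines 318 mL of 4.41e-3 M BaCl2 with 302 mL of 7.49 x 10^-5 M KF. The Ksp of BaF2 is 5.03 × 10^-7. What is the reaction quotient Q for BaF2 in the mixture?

Total volume = 318 + 302 = 620 mL.
[Ba^2+] = 4.41 × 10^-3 × (318/620) = 2.262 x 10^-3 M
[F^-] = 7.49 × 10^-5 × (302/620) = 3.648 × 10^-5 M
BaF2(s) <=> Ba^2+(aq) + 2 F^-(aq), so Q = [Ba^2+][F^-]^2
Q = (2.262 × 10^-3)(3.648 × 10^-5)^2 = 3.01 × 10^-12
Q < Ksp, so no precipitate of BaF2 forms.

Q = 3.01 × 10^-12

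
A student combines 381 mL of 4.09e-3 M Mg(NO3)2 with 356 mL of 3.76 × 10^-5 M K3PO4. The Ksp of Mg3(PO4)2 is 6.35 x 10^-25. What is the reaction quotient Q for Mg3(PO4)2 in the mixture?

Q ≈ 3.12 x 10^-18

Total volume = 381 + 356 = 737 mL.
[Mg^2+] = 4.09 × 10^-3 × (381/737) = 2.114 × 10^-3 M
[PO4^3-] = 3.76 x 10^-5 × (356/737) = 1.816 x 10^-5 M
Mg3(PO4)2(s) ⇌ 3 Mg^2+(aq) + 2 PO4^3-(aq), so Q = [Mg^2+]^3[PO4^3-]^2
Q = (2.114 × 10^-3)^3(1.816 x 10^-5)^2 = 3.12 × 10^-18
Q > Ksp, so Mg3(PO4)2 will precipitate.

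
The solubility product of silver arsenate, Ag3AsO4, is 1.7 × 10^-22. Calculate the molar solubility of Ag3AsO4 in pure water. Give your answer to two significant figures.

Ag3AsO4(s) <=> 3 Ag^+(aq) + AsO4^3-(aq)
Ksp = [Ag^+]^3[AsO4^3-]
If s mol/L of Ag3AsO4 dissolves, [Ag^+] = 3s and [AsO4^3-] = s.
Ksp = (3s)^3s = 27s^4
s = (1.7 × 10^-22 / 27)^(1/4) = 1.6 × 10^-6 M

1.6 × 10^-6 M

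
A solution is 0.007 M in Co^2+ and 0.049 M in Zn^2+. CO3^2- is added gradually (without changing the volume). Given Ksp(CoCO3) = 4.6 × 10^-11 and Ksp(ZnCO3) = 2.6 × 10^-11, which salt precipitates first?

Each salt begins to precipitate when Q = Ksp, i.e. when [CO3^2-] reaches its threshold.
For CoCO3: 4.6 × 10^-11 = 0.007 × [CO3^2-]  ⇒  [CO3^2-] = 6.6 × 10^-9 M.
For ZnCO3: 2.6 × 10^-11 = 0.049 × [CO3^2-]  ⇒  [CO3^2-] = 5.3 × 10^-10 M.
The salt with the lower threshold [CO3^2-] precipitates first: ZnCO3.

ZnCO3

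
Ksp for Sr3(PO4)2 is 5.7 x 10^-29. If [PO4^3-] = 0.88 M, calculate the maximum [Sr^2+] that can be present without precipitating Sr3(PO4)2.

4.2 x 10^-10 M

Sr3(PO4)2(s) ⇌ 3 Sr^2+(aq) + 2 PO4^3-(aq)
Ksp = [Sr^2+]^3[PO4^3-]^2
Precipitation begins when Q = Ksp. With [PO4^3-] = 0.88 M:
5.7 x 10^-29 = (0.88)^2 × [Sr^2+]^3
[Sr^2+] = (5.7 x 10^-29 / 7.74 × 10^-1)^(1/3) = 4.2 × 10^-10 M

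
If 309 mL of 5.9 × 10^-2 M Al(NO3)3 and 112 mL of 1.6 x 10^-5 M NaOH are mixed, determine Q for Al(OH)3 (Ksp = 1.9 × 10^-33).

3.3 × 10^-18

Total volume = 309 + 112 = 421 mL.
[Al^3+] = 5.9 × 10^-2 × (309/421) = 4.33 × 10^-2 M
[OH^-] = 1.6 × 10^-5 × (112/421) = 4.26 × 10^-6 M
Al(OH)3(s) ⇌ Al^3+ + 3 OH^-, so Q = [Al^3+][OH^-]^3
Q = (4.33 × 10^-2)(4.26 × 10^-6)^3 = 3.3 x 10^-18
Q > Ksp, so Al(OH)3 will precipitate.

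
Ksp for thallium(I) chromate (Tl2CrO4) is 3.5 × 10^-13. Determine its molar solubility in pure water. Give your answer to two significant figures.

Tl2CrO4(s) ⇌ 2 Tl^+ + CrO4^2-
Ksp = [Tl^+]^2[CrO4^2-]
If s mol/L of Tl2CrO4 dissolves, [Tl^+] = 2s and [CrO4^2-] = s.
Substituting: Ksp = (2s)^2s = 4s^3
s = (3.5 × 10^-13 / 4)^(1/3) = 4.4 × 10^-5 M

s ≈ 4.4e-5 M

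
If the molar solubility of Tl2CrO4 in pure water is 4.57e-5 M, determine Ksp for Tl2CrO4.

3.82e-13

Tl2CrO4(s) <=> 2 Tl^+(aq) + CrO4^2-(aq)
With molar solubility s: [Tl^+] = 2s, [CrO4^2-] = s.
Ksp = [Tl^+]^2[CrO4^2-]
So Ksp = (2s)^2 × s = 4s^3
With s = 4.57 x 10^-5: Ksp = 3.82 × 10^-13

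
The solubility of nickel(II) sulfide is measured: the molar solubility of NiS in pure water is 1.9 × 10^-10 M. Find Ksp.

Ksp ≈ 3.6 x 10^-20

NiS(s) ⇌ Ni^2+ + S^2-
If s mol/L of NiS dissolves, [Ni^2+] = s and [S^2-] = s.
Ksp = [Ni^2+][S^2-]
Ksp = s^2
Ksp = (1.9 x 10^-10)^2 = 3.6 × 10^-20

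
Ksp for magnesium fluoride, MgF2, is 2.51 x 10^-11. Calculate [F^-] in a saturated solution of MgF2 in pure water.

MgF2(s) ⇌ Mg^2+(aq) + 2 F^-(aq)
Ksp = [Mg^2+][F^-]^2
For each mole of MgF2 that dissolves: [Mg^2+] = s, [F^-] = 2s.
Substituting: Ksp = s(2s)^2 = 4s^3
s^3 = 2.51 x 10^-11 / 4, so s = 1.844 × 10^-4 M
[F^-] = 2s = 3.69 × 10^-4 M

3.69e-4 M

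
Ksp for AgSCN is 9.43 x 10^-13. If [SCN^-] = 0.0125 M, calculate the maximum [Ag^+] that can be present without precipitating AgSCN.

AgSCN(s) ⇌ Ag^+ + SCN^-
Ksp = [Ag^+][SCN^-]
Precipitation begins when Q = Ksp. With [SCN^-] = 0.0125 M:
9.43 x 10^-13 = (0.0125) × [Ag^+]
[Ag^+] = (9.43 x 10^-13 / 1.25 × 10^-2) = 7.54 × 10^-11 M

[Ag^+] = 7.54 × 10^-11 M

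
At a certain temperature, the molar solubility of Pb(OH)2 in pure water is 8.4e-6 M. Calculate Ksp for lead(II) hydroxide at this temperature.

Ksp = 2.4 x 10^-15

Pb(OH)2(s) ⇌ Pb^2+ + 2 OH^-
For each mole of Pb(OH)2 that dissolves: [Pb^2+] = s, [OH^-] = 2s.
Ksp = [Pb^2+][OH^-]^2
Substituting: Ksp = s(2s)^2 = 4s^3
With s = 8.4 × 10^-6: Ksp = 2.4 x 10^-15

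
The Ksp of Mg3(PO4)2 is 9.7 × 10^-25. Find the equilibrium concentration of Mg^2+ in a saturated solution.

Mg3(PO4)2(s) ⇌ 3 Mg^2+(aq) + 2 PO4^3-(aq)
Ksp = [Mg^2+]^3[PO4^3-]^2
With molar solubility s: [Mg^2+] = 3s, [PO4^3-] = 2s.
Ksp = (3s)^3(2s)^2 = 108s^5
s = (9.7 × 10^-25 / 108)^(1/5) = 6.18 × 10^-6 M
[Mg^2+] = 3s = 1.9 × 10^-5 M

[Mg^2+] = 1.9 × 10^-5 M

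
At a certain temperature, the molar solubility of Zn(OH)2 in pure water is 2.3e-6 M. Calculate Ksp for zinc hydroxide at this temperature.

Ksp = 4.9 × 10^-17

Zn(OH)2(s) ⇌ Zn^2+(aq) + 2 OH^-(aq)
If s mol/L of Zn(OH)2 dissolves, [Zn^2+] = s and [OH^-] = 2s.
Ksp = [Zn^2+][OH^-]^2
Substituting: Ksp = s(2s)^2 = 4s^3
With s = 2.3 × 10^-6: Ksp = 4.9 × 10^-17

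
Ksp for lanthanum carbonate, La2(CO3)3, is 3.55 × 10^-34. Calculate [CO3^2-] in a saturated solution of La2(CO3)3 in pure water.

La2(CO3)3(s) <=> 2 La^3+(aq) + 3 CO3^2-(aq)
Ksp = [La^3+]^2[CO3^2-]^3
For each mole of La2(CO3)3 that dissolves: [La^3+] = 2s, [CO3^2-] = 3s.
Ksp = (2s)^2(3s)^3 = 108s^5
s = (3.55 × 10^-34 / 108)^(1/5) = 8.005 x 10^-8 M
[CO3^2-] = 3s = 2.40 × 10^-7 M

2.40 x 10^-7 M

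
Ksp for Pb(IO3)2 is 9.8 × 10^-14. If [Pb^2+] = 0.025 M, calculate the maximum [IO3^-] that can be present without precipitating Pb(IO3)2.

Pb(IO3)2(s) ⇌ Pb^2+ + 2 IO3^-
Ksp = [Pb^2+][IO3^-]^2
Precipitation begins when Q = Ksp. With [Pb^2+] = 0.025 M:
9.8 × 10^-14 = (0.025) × [IO3^-]^2
[IO3^-] = (9.8 × 10^-14 / 2.5 × 10^-2)^(1/2) = 2.0 × 10^-6 M

[IO3^-] = 2.0e-6 M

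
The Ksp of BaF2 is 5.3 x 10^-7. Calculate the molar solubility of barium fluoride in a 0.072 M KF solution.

BaF2(s) ⇌ Ba^2+(aq) + 2 F^-(aq)
Ksp = [Ba^2+][F^-]^2
Let s be the molar solubility in this solution. [Ba^2+] = s, [F^-] = 0.072 + 2s ≈ 0.072 (since F^- from KF dominates).
Ksp ≈ s × (0.072)^2
s = 1.0 x 10^-4 M
Check: 2s = 2.0 × 10^-4 ≪ 0.072, so the approximation is valid.

s = 1.0 x 10^-4 M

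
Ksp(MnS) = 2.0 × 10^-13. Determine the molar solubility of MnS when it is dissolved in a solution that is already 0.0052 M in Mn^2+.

MnS(s) ⇌ Mn^2+(aq) + S^2-(aq)
Ksp = [Mn^2+][S^2-]
Let s be the molar solubility in this solution. [Mn^2+] = 0.0052 + s ≈ 0.0052, [S^2-] = s (Ksp is small, so little additional dissolves).
Ksp ≈ 0.0052 × s
s = 3.8 × 10^-11 M
Check: s = 3.8 x 10^-11 ≪ 0.0052, so the approximation is valid.

s ≈ 3.8 × 10^-11 M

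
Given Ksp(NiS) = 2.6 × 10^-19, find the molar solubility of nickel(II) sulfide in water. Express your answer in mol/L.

NiS(s) ⇌ Ni^2+(aq) + S^2-(aq)
Ksp = [Ni^2+][S^2-]
Let s = molar solubility. Then [Ni^2+] = s and [S^2-] = s.
Ksp = s^2
s = (2.6 × 10^-19)^(1/2) = 5.1 × 10^-10 M

s ≈ 5.1e-10 M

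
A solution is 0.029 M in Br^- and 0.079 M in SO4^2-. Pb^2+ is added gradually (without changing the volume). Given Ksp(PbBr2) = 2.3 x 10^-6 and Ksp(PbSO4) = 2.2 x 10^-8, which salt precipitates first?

PbSO4

Each salt begins to precipitate when Q = Ksp, i.e. when [Pb^2+] reaches its threshold.
For PbBr2: 2.3 x 10^-6 = (0.029)^2 × [Pb^2+]  ⇒  [Pb^2+] = 2.7 x 10^-3 M.
For PbSO4: 2.2 x 10^-8 = 0.079 × [Pb^2+]  ⇒  [Pb^2+] = 2.8 × 10^-7 M.
The salt with the lower threshold [Pb^2+] precipitates first: PbSO4.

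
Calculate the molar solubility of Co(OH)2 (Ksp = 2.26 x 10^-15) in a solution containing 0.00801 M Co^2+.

Co(OH)2(s) ⇌ Co^2+(aq) + 2 OH^-(aq)
Ksp = [Co^2+][OH^-]^2
If s mol/L dissolves here, [Co^2+] = 0.00801 + s ≈ 0.00801, [OH^-] = 2s (Ksp is small, so little additional dissolves).
Ksp ≈ 0.00801 × (2s)^2
s = 2.66 x 10^-7 M
Check: s = 2.7 × 10^-7 ≪ 0.00801, so the approximation is valid.

2.66 × 10^-7 M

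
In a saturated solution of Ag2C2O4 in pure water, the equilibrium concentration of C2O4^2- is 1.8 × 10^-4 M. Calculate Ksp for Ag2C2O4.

Ksp = 2.3 x 10^-11

Ag2C2O4(s) ⇌ 2 Ag^+ + C2O4^2-
Stoichiometry gives [Ag^+] = (2/1)[C2O4^2-] = 3.60 × 10^-4 M.
Ksp = [Ag^+]^2[C2O4^2-]
Ksp = (3.60 x 10^-4)^2 × 1.8 × 10^-4 = 2.3 × 10^-11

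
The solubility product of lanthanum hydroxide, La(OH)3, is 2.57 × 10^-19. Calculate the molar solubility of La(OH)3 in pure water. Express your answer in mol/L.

s ≈ 9.88 x 10^-6 M

La(OH)3(s) ⇌ La^3+ + 3 OH^-
Ksp = [La^3+][OH^-]^3
If s mol/L of La(OH)3 dissolves, [La^3+] = s and [OH^-] = 3s.
Substituting: Ksp = s(3s)^3 = 27s^4
s = (2.57 × 10^-19 / 27)^(1/4) = 9.88 x 10^-6 M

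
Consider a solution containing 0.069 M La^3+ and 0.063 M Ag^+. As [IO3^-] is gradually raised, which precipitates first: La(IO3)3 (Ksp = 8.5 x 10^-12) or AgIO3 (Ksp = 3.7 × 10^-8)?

Each salt begins to precipitate when Q = Ksp, i.e. when [IO3^-] reaches its threshold.
For La(IO3)3: 8.5 x 10^-12 = 0.069 × [IO3^-]^3  ⇒  [IO3^-] = 5.0 x 10^-4 M.
For AgIO3: 3.7 × 10^-8 = 0.063 × [IO3^-]  ⇒  [IO3^-] = 5.9 × 10^-7 M.
The salt with the lower threshold [IO3^-] precipitates first: AgIO3.

AgIO3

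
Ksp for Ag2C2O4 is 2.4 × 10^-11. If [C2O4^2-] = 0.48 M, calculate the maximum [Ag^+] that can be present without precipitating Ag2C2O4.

7.1 × 10^-6 M

Ag2C2O4(s) ⇌ 2 Ag^+ + C2O4^2-
Ksp = [Ag^+]^2[C2O4^2-]
Precipitation begins when Q = Ksp. With [C2O4^2-] = 0.48 M:
2.4 × 10^-11 = (0.48) × [Ag^+]^2
[Ag^+] = (2.4 × 10^-11 / 4.8 x 10^-1)^(1/2) = 7.1 x 10^-6 M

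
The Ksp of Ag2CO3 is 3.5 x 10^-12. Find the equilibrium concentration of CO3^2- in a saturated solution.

[CO3^2-] ≈ 9.6 x 10^-5 M

Ag2CO3(s) ⇌ 2 Ag^+(aq) + CO3^2-(aq)
Ksp = [Ag^+]^2[CO3^2-]
For each mole of Ag2CO3 that dissolves: [Ag^+] = 2s, [CO3^2-] = s.
So Ksp = (2s)^2 × s = 4s^3
Solving, s = (3.5 x 10^-12/4)^(1/3) = 9.56 × 10^-5 M
[CO3^2-] = s = 9.6 × 10^-5 M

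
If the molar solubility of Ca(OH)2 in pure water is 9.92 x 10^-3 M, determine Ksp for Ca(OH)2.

Ksp ≈ 3.90 x 10^-6

Ca(OH)2(s) ⇌ Ca^2+ + 2 OH^-
If s mol/L of Ca(OH)2 dissolves, [Ca^2+] = s and [OH^-] = 2s.
Ksp = [Ca^2+][OH^-]^2
So Ksp = s × (2s)^2 = 4s^3
With s = 9.92 × 10^-3: Ksp = 3.90 × 10^-6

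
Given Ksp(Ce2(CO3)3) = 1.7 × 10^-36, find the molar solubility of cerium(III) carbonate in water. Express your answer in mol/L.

Ce2(CO3)3(s) ⇌ 2 Ce^3+(aq) + 3 CO3^2-(aq)
Ksp = [Ce^3+]^2[CO3^2-]^3
With molar solubility s: [Ce^3+] = 2s, [CO3^2-] = 3s.
So Ksp = (2s)^2 × (3s)^3 = 108s^5
s = (1.7 × 10^-36 / 108)^(1/5) = 2.8 x 10^-8 M

2.8e-8 M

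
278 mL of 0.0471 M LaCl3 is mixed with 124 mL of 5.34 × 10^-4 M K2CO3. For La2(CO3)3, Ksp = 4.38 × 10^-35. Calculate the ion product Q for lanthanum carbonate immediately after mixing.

Q ≈ 4.74 × 10^-15

Total volume = 278 + 124 = 402 mL.
[La^3+] = 4.71 × 10^-2 × (278/402) = 3.257 × 10^-2 M
[CO3^2-] = 5.34 × 10^-4 × (124/402) = 1.647 x 10^-4 M
La2(CO3)3(s) ⇌ 2 La^3+ + 3 CO3^2-, so Q = [La^3+]^2[CO3^2-]^3
Q = (3.257 × 10^-2)^2(1.647 × 10^-4)^3 = 4.74 × 10^-15
Q > Ksp, so La2(CO3)3 will precipitate.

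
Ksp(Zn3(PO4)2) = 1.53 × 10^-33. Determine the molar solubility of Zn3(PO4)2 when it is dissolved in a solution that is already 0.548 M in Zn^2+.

Zn3(PO4)2(s) ⇌ 3 Zn^2+(aq) + 2 PO4^3-(aq)
Ksp = [Zn^2+]^3[PO4^3-]^2
Let s be the molar solubility in this solution. [Zn^2+] = 0.548 + 3s ≈ 0.548, [PO4^3-] = 2s (common-ion effect: Zn^2+ is already 0.548 M).
Ksp ≈ (0.548)^3 × (2s)^2
s = 4.82 × 10^-17 M
Check: 3s = 1.4 × 10^-16 ≪ 0.548, so the approximation is valid.

s ≈ 4.82e-17 M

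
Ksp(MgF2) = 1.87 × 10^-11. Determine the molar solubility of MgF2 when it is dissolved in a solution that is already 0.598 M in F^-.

s ≈ 5.23 × 10^-11 M

MgF2(s) ⇌ Mg^2+ + 2 F^-
Ksp = [Mg^2+][F^-]^2
If s mol/L dissolves here, [Mg^2+] = s, [F^-] = 0.598 + 2s ≈ 0.598 (common-ion effect: F^- is already 0.598 M).
Ksp ≈ s × (0.598)^2
s = 5.23 x 10^-11 M
Check: 2s = 1.0 × 10^-10 ≪ 0.598, so the approximation is valid.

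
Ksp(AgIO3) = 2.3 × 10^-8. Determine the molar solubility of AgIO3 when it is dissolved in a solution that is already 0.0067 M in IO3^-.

3.4e-6 M

AgIO3(s) <=> Ag^+(aq) + IO3^-(aq)
Ksp = [Ag^+][IO3^-]
If s mol/L dissolves here, [Ag^+] = s, [IO3^-] = 0.0067 + s ≈ 0.0067 (since the IO3^- already present dominates).
Ksp ≈ s × 0.0067
s = 3.4 x 10^-6 M
Check: s = 3.4 × 10^-6 ≪ 0.0067, so the approximation is valid.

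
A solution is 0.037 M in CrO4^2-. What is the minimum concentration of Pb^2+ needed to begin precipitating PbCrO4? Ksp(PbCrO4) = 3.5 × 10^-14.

PbCrO4(s) ⇌ Pb^2+ + CrO4^2-
Ksp = [Pb^2+][CrO4^2-]
Precipitation begins when Q = Ksp. With [CrO4^2-] = 0.037 M:
3.5 × 10^-14 = (0.037) × [Pb^2+]
[Pb^2+] = (3.5 × 10^-14 / 3.7 x 10^-2) = 9.5 x 10^-13 M

[Pb^2+] ≈ 9.5e-13 M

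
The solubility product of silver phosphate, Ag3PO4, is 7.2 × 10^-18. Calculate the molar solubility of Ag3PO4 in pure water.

Ag3PO4(s) ⇌ 3 Ag^+(aq) + PO4^3-(aq)
Ksp = [Ag^+]^3[PO4^3-]
If s mol/L of Ag3PO4 dissolves, [Ag^+] = 3s and [PO4^3-] = s.
Substituting: Ksp = (3s)^3s = 27s^4
Solving, s = (7.2 × 10^-18/27)^(1/4) = 2.3 × 10^-5 M

s ≈ 2.3e-5 M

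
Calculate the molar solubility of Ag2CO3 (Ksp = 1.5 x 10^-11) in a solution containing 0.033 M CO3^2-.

Ag2CO3(s) ⇌ 2 Ag^+(aq) + CO3^2-(aq)
Ksp = [Ag^+]^2[CO3^2-]
Let s = moles of Ag2CO3 that dissolve per litre. [Ag^+] = 2s, [CO3^2-] = 0.033 + s ≈ 0.033 (common-ion effect: CO3^2- is already 0.033 M).
Ksp ≈ (2s)^2 × 0.033
s = 1.1 x 10^-5 M
Check: s = 1.1 x 10^-5 ≪ 0.033, so the approximation is valid.

s = 1.1 x 10^-5 M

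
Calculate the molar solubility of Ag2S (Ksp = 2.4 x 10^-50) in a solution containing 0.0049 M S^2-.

s ≈ 1.1 × 10^-24 M

Ag2S(s) ⇌ 2 Ag^+ + S^2-
Ksp = [Ag^+]^2[S^2-]
Let s be the molar solubility in this solution. [Ag^+] = 2s, [S^2-] = 0.0049 + s ≈ 0.0049 (Ksp is small, so little additional dissolves).
Ksp ≈ (2s)^2 × 0.0049
s = 1.1 × 10^-24 M
Check: s = 1.1 × 10^-24 ≪ 0.0049, so the approximation is valid.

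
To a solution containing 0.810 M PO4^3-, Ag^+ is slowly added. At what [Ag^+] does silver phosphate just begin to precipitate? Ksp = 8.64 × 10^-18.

Ag3PO4(s) <=> 3 Ag^+ + PO4^3-
Ksp = [Ag^+]^3[PO4^3-]
Precipitation begins when Q = Ksp. With [PO4^3-] = 0.810 M:
8.64 × 10^-18 = (0.810) × [Ag^+]^3
[Ag^+] = (8.64 × 10^-18 / 8.10 × 10^-1)^(1/3) = 2.20 x 10^-6 M

[Ag^+] = 2.20e-6 M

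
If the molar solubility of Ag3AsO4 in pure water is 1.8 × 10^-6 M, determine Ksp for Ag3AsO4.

Ag3AsO4(s) <=> 3 Ag^+(aq) + AsO4^3-(aq)
For each mole of Ag3AsO4 that dissolves: [Ag^+] = 3s, [AsO4^3-] = s.
Ksp = [Ag^+]^3[AsO4^3-]
So Ksp = (3s)^3 × s = 27s^4
With s = 1.8 × 10^-6: Ksp = 2.8 x 10^-22

Ksp ≈ 2.8 x 10^-22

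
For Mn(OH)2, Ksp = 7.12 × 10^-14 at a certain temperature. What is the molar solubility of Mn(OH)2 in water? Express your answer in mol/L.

2.61 × 10^-5 M

Mn(OH)2(s) ⇌ Mn^2+ + 2 OH^-
Ksp = [Mn^2+][OH^-]^2
Let s = molar solubility. Then [Mn^2+] = s and [OH^-] = 2s.
Ksp = s(2s)^2 = 4s^3
Solving, s = (7.12 × 10^-14/4)^(1/3) = 2.61 × 10^-5 M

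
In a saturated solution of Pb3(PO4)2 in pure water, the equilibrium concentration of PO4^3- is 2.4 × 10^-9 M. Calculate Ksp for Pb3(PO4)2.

2.7 x 10^-43

Pb3(PO4)2(s) ⇌ 3 Pb^2+ + 2 PO4^3-
Stoichiometry gives [Pb^2+] = (3/2)[PO4^3-] = 3.60 × 10^-9 M.
Ksp = [Pb^2+]^3[PO4^3-]^2
Ksp = (3.60 x 10^-9)^3 × (2.4 × 10^-9)^2 = 2.7 × 10^-43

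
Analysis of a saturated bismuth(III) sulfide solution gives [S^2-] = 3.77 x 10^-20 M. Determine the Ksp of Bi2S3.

Ksp = 3.38e-98

Bi2S3(s) <=> 2 Bi^3+(aq) + 3 S^2-(aq)
Stoichiometry gives [Bi^3+] = (2/3)[S^2-] = 2.513 × 10^-20 M.
Ksp = [Bi^3+]^2[S^2-]^3
Ksp = (2.513 × 10^-20)^2 × (3.77 × 10^-20)^3 = 3.38 × 10^-98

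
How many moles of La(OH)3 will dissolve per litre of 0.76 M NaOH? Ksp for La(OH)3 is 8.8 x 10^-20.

La(OH)3(s) <=> La^3+(aq) + 3 OH^-(aq)
Ksp = [La^3+][OH^-]^3
Let s = moles of La(OH)3 that dissolve per litre. [La^3+] = s, [OH^-] = 0.76 + 3s ≈ 0.76 (common-ion effect: OH^- is already 0.76 M).
Ksp ≈ s × (0.76)^3
s = 2.0 × 10^-19 M
Check: 3s = 6.0 × 10^-19 ≪ 0.76, so the approximation is valid.

s = 2.0 x 10^-19 M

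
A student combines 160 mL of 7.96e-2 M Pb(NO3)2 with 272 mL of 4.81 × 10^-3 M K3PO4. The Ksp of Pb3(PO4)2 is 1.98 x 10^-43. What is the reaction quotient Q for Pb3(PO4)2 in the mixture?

Q = 2.35e-10

Total volume = 160 + 272 = 432 mL.
[Pb^2+] = 7.96 × 10^-2 × (160/432) = 2.948 × 10^-2 M
[PO4^3-] = 4.81 × 10^-3 × (272/432) = 3.029 × 10^-3 M
Pb3(PO4)2(s) ⇌ 3 Pb^2+(aq) + 2 PO4^3-(aq), so Q = [Pb^2+]^3[PO4^3-]^2
Q = (2.948 × 10^-2)^3(3.029 × 10^-3)^2 = 2.35 x 10^-10
Q > Ksp, so Pb3(PO4)2 will precipitate.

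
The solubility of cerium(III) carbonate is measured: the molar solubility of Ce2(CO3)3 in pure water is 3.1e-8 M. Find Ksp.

Ce2(CO3)3(s) ⇌ 2 Ce^3+(aq) + 3 CO3^2-(aq)
Let s = molar solubility. Then [Ce^3+] = 2s and [CO3^2-] = 3s.
Ksp = [Ce^3+]^2[CO3^2-]^3
Ksp = (2s)^2(3s)^3 = 108s^5
Ksp = 108 × (3.1 × 10^-8)^5 = 3.1 × 10^-36

Ksp = 3.1 × 10^-36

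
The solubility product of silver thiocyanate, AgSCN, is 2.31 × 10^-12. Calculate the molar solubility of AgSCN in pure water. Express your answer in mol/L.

s ≈ 1.52 × 10^-6 M

AgSCN(s) ⇌ Ag^+ + SCN^-
Ksp = [Ag^+][SCN^-]
If s mol/L of AgSCN dissolves, [Ag^+] = s and [SCN^-] = s.
Ksp = (s)(s) = s^2
s = √(2.31 × 10^-12) = 1.52 x 10^-6 M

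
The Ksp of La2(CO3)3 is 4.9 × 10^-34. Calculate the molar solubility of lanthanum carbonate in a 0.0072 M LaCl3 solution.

La2(CO3)3(s) ⇌ 2 La^3+(aq) + 3 CO3^2-(aq)
Ksp = [La^3+]^2[CO3^2-]^3
Let s be the molar solubility in this solution. [La^3+] = 0.0072 + 2s ≈ 0.0072, [CO3^2-] = 3s (Ksp is small, so little additional dissolves).
Ksp ≈ (0.0072)^2 × (3s)^3
s = 7.0 x 10^-11 M
Check: 2s = 1.4 x 10^-10 ≪ 0.0072, so the approximation is valid.

s = 7.0e-11 M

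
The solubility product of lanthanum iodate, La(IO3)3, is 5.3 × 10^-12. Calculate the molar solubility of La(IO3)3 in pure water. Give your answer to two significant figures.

6.7e-4 M

La(IO3)3(s) ⇌ La^3+ + 3 IO3^-
Ksp = [La^3+][IO3^-]^3
If s mol/L of La(IO3)3 dissolves, [La^3+] = s and [IO3^-] = 3s.
Ksp = s(3s)^3 = 27s^4
Solving, s = (5.3 × 10^-12/27)^(1/4) = 6.7 × 10^-4 M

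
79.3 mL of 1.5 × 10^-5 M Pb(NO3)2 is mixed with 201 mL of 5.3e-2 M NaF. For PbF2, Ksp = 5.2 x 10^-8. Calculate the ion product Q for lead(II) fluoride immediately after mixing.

Q = 6.1 × 10^-9

Total volume = 79.3 + 201 = 280.3 mL.
[Pb^2+] = 1.5 × 10^-5 × (79.3/280.3) = 4.24 × 10^-6 M
[F^-] = 5.3 × 10^-2 × (201/280.3) = 3.80 × 10^-2 M
PbF2(s) ⇌ Pb^2+(aq) + 2 F^-(aq), so Q = [Pb^2+][F^-]^2
Q = (4.24 × 10^-6)(3.80 x 10^-2)^2 = 6.1 × 10^-9
Q < Ksp, so no precipitate of PbF2 forms.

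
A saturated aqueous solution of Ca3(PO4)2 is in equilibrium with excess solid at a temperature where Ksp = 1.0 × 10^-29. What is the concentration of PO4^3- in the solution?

Ca3(PO4)2(s) ⇌ 3 Ca^2+ + 2 PO4^3-
Ksp = [Ca^2+]^3[PO4^3-]^2
For each mole of Ca3(PO4)2 that dissolves: [Ca^2+] = 3s, [PO4^3-] = 2s.
Substituting: Ksp = (3s)^3(2s)^2 = 108s^5
s^5 = 1.0 × 10^-29 / 108, so s = 6.21 × 10^-7 M
[PO4^3-] = 2s = 1.2 x 10^-6 M

[PO4^3-] ≈ 1.2e-6 M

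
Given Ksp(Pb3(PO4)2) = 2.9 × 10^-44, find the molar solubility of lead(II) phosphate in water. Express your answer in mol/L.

Pb3(PO4)2(s) <=> 3 Pb^2+(aq) + 2 PO4^3-(aq)
Ksp = [Pb^2+]^3[PO4^3-]^2
For each mole of Pb3(PO4)2 that dissolves: [Pb^2+] = 3s, [PO4^3-] = 2s.
Substituting: Ksp = (3s)^3(2s)^2 = 108s^5
Solving, s = (2.9 × 10^-44/108)^(1/5) = 7.7 x 10^-10 M

s ≈ 7.7 × 10^-10 M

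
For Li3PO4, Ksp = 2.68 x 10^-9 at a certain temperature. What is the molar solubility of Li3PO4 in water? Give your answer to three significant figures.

s ≈ 3.16 x 10^-3 M

Li3PO4(s) ⇌ 3 Li^+(aq) + PO4^3-(aq)
Ksp = [Li^+]^3[PO4^3-]
For each mole of Li3PO4 that dissolves: [Li^+] = 3s, [PO4^3-] = s.
So Ksp = (3s)^3 × s = 27s^4
s = (2.68 x 10^-9 / 27)^(1/4) = 3.16 × 10^-3 M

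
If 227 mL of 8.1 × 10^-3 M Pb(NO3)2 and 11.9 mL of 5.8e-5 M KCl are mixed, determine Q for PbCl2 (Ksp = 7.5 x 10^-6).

6.4 × 10^-14

Total volume = 227 + 11.9 = 238.9 mL.
[Pb^2+] = 8.1 × 10^-3 × (227/238.9) = 7.70 × 10^-3 M
[Cl^-] = 5.8 × 10^-5 × (11.9/238.9) = 2.89 × 10^-6 M
PbCl2(s) ⇌ Pb^2+ + 2 Cl^-, so Q = [Pb^2+][Cl^-]^2
Q = (7.70 × 10^-3)(2.89 × 10^-6)^2 = 6.4 × 10^-14
Q < Ksp, so no precipitate of PbCl2 forms.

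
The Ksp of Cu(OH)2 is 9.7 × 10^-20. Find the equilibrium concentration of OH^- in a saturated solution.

Cu(OH)2(s) <=> Cu^2+(aq) + 2 OH^-(aq)
Ksp = [Cu^2+][OH^-]^2
If s mol/L of Cu(OH)2 dissolves, [Cu^2+] = s and [OH^-] = 2s.
Substituting: Ksp = s(2s)^2 = 4s^3
s^3 = 9.7 × 10^-20 / 4, so s = 2.89 × 10^-7 M
[OH^-] = 2s = 5.8 x 10^-7 M

5.8 x 10^-7 M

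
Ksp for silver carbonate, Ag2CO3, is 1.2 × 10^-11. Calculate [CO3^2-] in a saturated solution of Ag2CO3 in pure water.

[CO3^2-] ≈ 1.4 x 10^-4 M

Ag2CO3(s) ⇌ 2 Ag^+(aq) + CO3^2-(aq)
Ksp = [Ag^+]^2[CO3^2-]
With molar solubility s: [Ag^+] = 2s, [CO3^2-] = s.
Substituting: Ksp = (2s)^2s = 4s^3
s = (1.2 × 10^-11 / 4)^(1/3) = 1.44 × 10^-4 M
[CO3^2-] = s = 1.4 x 10^-4 M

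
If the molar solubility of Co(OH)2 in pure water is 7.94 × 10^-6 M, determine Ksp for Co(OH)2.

Co(OH)2(s) ⇌ Co^2+(aq) + 2 OH^-(aq)
With molar solubility s: [Co^2+] = s, [OH^-] = 2s.
Ksp = [Co^2+][OH^-]^2
Substituting: Ksp = s(2s)^2 = 4s^3
Ksp = 4 × (7.94 x 10^-6)^3 = 2.00 × 10^-15

Ksp = 2.00e-15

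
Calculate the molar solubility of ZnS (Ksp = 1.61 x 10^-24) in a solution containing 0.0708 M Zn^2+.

ZnS(s) ⇌ Zn^2+(aq) + S^2-(aq)
Ksp = [Zn^2+][S^2-]
Let s = moles of ZnS that dissolve per litre. [Zn^2+] = 0.0708 + s ≈ 0.0708, [S^2-] = s (common-ion effect: Zn^2+ is already 0.0708 M).
Ksp ≈ 0.0708 × s
s = 2.27 x 10^-23 M
Check: s = 2.3 × 10^-23 ≪ 0.0708, so the approximation is valid.

s = 2.27 x 10^-23 M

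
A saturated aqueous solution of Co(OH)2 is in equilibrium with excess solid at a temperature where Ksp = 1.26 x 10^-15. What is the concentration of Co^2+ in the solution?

6.80 x 10^-6 M

Co(OH)2(s) ⇌ Co^2+(aq) + 2 OH^-(aq)
Ksp = [Co^2+][OH^-]^2
With molar solubility s: [Co^2+] = s, [OH^-] = 2s.
Substituting: Ksp = s(2s)^2 = 4s^3
s^3 = 1.26 x 10^-15 / 4, so s = 6.804 × 10^-6 M
[Co^2+] = s = 6.80 × 10^-6 M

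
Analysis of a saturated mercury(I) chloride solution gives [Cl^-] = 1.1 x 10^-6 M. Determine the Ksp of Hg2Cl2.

Hg2Cl2(s) ⇌ Hg2^2+ + 2 Cl^-
Stoichiometry gives [Hg2^2+] = (1/2)[Cl^-] = 5.50 × 10^-7 M.
Ksp = [Hg2^2+][Cl^-]^2
Ksp = 5.50 × 10^-7 × (1.1 x 10^-6)^2 = 6.7 × 10^-19

Ksp = 6.7 × 10^-19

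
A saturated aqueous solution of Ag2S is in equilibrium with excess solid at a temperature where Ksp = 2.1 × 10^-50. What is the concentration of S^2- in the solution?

Ag2S(s) ⇌ 2 Ag^+(aq) + S^2-(aq)
Ksp = [Ag^+]^2[S^2-]
If s mol/L of Ag2S dissolves, [Ag^+] = 2s and [S^2-] = s.
Substituting: Ksp = (2s)^2s = 4s^3
s^3 = 2.1 × 10^-50 / 4, so s = 1.74 × 10^-17 M
[S^2-] = s = 1.7 × 10^-17 M

[S^2-] = 1.7 × 10^-17 M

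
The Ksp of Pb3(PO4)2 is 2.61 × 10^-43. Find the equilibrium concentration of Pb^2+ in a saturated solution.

[Pb^2+] = 3.58 × 10^-9 M

Pb3(PO4)2(s) ⇌ 3 Pb^2+(aq) + 2 PO4^3-(aq)
Ksp = [Pb^2+]^3[PO4^3-]^2
Let s = molar solubility. Then [Pb^2+] = 3s and [PO4^3-] = 2s.
So Ksp = (3s)^3 × (2s)^2 = 108s^5
s = (2.61 × 10^-43 / 108)^(1/5) = 1.193 × 10^-9 M
[Pb^2+] = 3s = 3.58 × 10^-9 M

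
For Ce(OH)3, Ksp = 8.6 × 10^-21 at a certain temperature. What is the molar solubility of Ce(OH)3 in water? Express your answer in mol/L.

Ce(OH)3(s) ⇌ Ce^3+ + 3 OH^-
Ksp = [Ce^3+][OH^-]^3
If s mol/L of Ce(OH)3 dissolves, [Ce^3+] = s and [OH^-] = 3s.
Substituting: Ksp = s(3s)^3 = 27s^4
Solving, s = (8.6 × 10^-21/27)^(1/4) = 4.2 x 10^-6 M

4.2 x 10^-6 M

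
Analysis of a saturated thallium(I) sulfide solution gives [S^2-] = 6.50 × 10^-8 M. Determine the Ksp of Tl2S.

1.10 × 10^-21

Tl2S(s) ⇌ 2 Tl^+(aq) + S^2-(aq)
Stoichiometry gives [Tl^+] = (2/1)[S^2-] = 1.300 × 10^-7 M.
Ksp = [Tl^+]^2[S^2-]
Ksp = (1.300 × 10^-7)^2 × 6.50 × 10^-8 = 1.10 × 10^-21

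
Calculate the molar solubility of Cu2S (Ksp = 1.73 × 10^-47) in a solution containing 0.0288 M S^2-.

Cu2S(s) <=> 2 Cu^+(aq) + S^2-(aq)
Ksp = [Cu^+]^2[S^2-]
Let s be the molar solubility in this solution. [Cu^+] = 2s, [S^2-] = 0.0288 + s ≈ 0.0288 (since the S^2- already present dominates).
Ksp ≈ (2s)^2 × 0.0288
s = 1.23 x 10^-23 M
Check: s = 1.2 x 10^-23 ≪ 0.0288, so the approximation is valid.

s = 1.23e-23 M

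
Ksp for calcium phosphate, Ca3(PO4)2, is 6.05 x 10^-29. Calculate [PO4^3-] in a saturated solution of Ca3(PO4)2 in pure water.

[PO4^3-] ≈ 1.78 × 10^-6 M

Ca3(PO4)2(s) ⇌ 3 Ca^2+(aq) + 2 PO4^3-(aq)
Ksp = [Ca^2+]^3[PO4^3-]^2
If s mol/L of Ca3(PO4)2 dissolves, [Ca^2+] = 3s and [PO4^3-] = 2s.
Substituting: Ksp = (3s)^3(2s)^2 = 108s^5
s = (6.05 x 10^-29 / 108)^(1/5) = 8.906 x 10^-7 M
[PO4^3-] = 2s = 1.78 × 10^-6 M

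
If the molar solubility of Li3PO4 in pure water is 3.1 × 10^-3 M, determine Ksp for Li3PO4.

Li3PO4(s) ⇌ 3 Li^+ + PO4^3-
Let s = molar solubility. Then [Li^+] = 3s and [PO4^3-] = s.
Ksp = [Li^+]^3[PO4^3-]
Ksp = (3s)^3s = 27s^4
Ksp = 27 × (3.1 × 10^-3)^4 = 2.5 × 10^-9

Ksp ≈ 2.5 × 10^-9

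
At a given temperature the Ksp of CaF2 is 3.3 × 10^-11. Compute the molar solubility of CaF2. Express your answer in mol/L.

s = 2.0 × 10^-4 M

CaF2(s) ⇌ Ca^2+(aq) + 2 F^-(aq)
Ksp = [Ca^2+][F^-]^2
With molar solubility s: [Ca^2+] = s, [F^-] = 2s.
Substituting: Ksp = s(2s)^2 = 4s^3
s^3 = 3.3 × 10^-11 / 4, so s = 2.0 × 10^-4 M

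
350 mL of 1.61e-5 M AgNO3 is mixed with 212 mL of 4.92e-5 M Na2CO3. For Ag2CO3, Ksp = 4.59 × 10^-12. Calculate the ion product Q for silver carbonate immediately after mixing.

Total volume = 350 + 212 = 562 mL.
[Ag^+] = 1.61 x 10^-5 × (350/562) = 1.003 × 10^-5 M
[CO3^2-] = 4.92 × 10^-5 × (212/562) = 1.856 x 10^-5 M
Ag2CO3(s) ⇌ 2 Ag^+(aq) + CO3^2-(aq), so Q = [Ag^+]^2[CO3^2-]
Q = (1.003 × 10^-5)^2(1.856 x 10^-5) = 1.87 × 10^-15
Q < Ksp, so no precipitate of Ag2CO3 forms.

Q ≈ 1.87e-15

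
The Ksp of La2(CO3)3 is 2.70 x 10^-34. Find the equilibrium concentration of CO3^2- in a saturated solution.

La2(CO3)3(s) <=> 2 La^3+ + 3 CO3^2-
Ksp = [La^3+]^2[CO3^2-]^3
If s mol/L of La2(CO3)3 dissolves, [La^3+] = 2s and [CO3^2-] = 3s.
Ksp = (2s)^2(3s)^3 = 108s^5
Solving, s = (2.70 x 10^-34/108)^(1/5) = 7.579 × 10^-8 M
[CO3^2-] = 3s = 2.27 x 10^-7 M

[CO3^2-] = 2.27 × 10^-7 M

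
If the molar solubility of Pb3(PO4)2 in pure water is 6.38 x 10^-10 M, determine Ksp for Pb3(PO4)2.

Pb3(PO4)2(s) ⇌ 3 Pb^2+ + 2 PO4^3-
For each mole of Pb3(PO4)2 that dissolves: [Pb^2+] = 3s, [PO4^3-] = 2s.
Ksp = [Pb^2+]^3[PO4^3-]^2
Substituting: Ksp = (3s)^3(2s)^2 = 108s^5
With s = 6.38 × 10^-10: Ksp = 1.14 × 10^-44

Ksp ≈ 1.14e-44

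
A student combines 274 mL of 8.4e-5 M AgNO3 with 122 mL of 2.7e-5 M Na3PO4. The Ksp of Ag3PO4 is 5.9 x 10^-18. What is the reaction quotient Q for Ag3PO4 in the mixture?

Q = 1.6e-18

Total volume = 274 + 122 = 396 mL.
[Ag^+] = 8.4 × 10^-5 × (274/396) = 5.81 x 10^-5 M
[PO4^3-] = 2.7 x 10^-5 × (122/396) = 8.32 × 10^-6 M
Ag3PO4(s) ⇌ 3 Ag^+ + PO4^3-, so Q = [Ag^+]^3[PO4^3-]
Q = (5.81 × 10^-5)^3(8.32 × 10^-6) = 1.6 × 10^-18
Q < Ksp, so no precipitate of Ag3PO4 forms.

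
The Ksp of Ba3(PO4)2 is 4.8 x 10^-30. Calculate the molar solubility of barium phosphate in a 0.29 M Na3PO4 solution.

s = 1.3e-10 M

Ba3(PO4)2(s) ⇌ 3 Ba^2+(aq) + 2 PO4^3-(aq)
Ksp = [Ba^2+]^3[PO4^3-]^2
If s mol/L dissolves here, [Ba^2+] = 3s, [PO4^3-] = 0.29 + 2s ≈ 0.29 (Ksp is small, so little additional dissolves).
Ksp ≈ (3s)^3 × (0.29)^2
s = 1.3 × 10^-10 M
Check: 2s = 2.6 x 10^-10 ≪ 0.29, so the approximation is valid.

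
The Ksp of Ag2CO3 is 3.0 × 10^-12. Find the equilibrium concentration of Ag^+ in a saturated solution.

Ag2CO3(s) <=> 2 Ag^+(aq) + CO3^2-(aq)
Ksp = [Ag^+]^2[CO3^2-]
If s mol/L of Ag2CO3 dissolves, [Ag^+] = 2s and [CO3^2-] = s.
Substituting: Ksp = (2s)^2s = 4s^3
s = (3.0 × 10^-12 / 4)^(1/3) = 9.09 x 10^-5 M
[Ag^+] = 2s = 1.8 × 10^-4 M

[Ag^+] = 1.8 × 10^-4 M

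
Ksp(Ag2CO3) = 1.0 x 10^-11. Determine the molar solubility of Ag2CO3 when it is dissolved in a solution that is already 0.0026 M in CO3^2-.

Ag2CO3(s) ⇌ 2 Ag^+ + CO3^2-
Ksp = [Ag^+]^2[CO3^2-]
If s mol/L dissolves here, [Ag^+] = 2s, [CO3^2-] = 0.0026 + s ≈ 0.0026 (Ksp is small, so little additional dissolves).
Ksp ≈ (2s)^2 × 0.0026
s = 3.1 × 10^-5 M
Check: s = 3.1 × 10^-5 ≪ 0.0026, so the approximation is valid.

s = 3.1 x 10^-5 M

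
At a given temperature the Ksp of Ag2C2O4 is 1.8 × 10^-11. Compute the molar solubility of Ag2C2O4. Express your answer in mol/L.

Ag2C2O4(s) <=> 2 Ag^+ + C2O4^2-
Ksp = [Ag^+]^2[C2O4^2-]
Let s = molar solubility. Then [Ag^+] = 2s and [C2O4^2-] = s.
Substituting: Ksp = (2s)^2s = 4s^3
s = (1.8 × 10^-11 / 4)^(1/3) = 1.7 × 10^-4 M

s ≈ 1.7 × 10^-4 M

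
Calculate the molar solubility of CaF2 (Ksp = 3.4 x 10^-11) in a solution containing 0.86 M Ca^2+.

CaF2(s) <=> Ca^2+ + 2 F^-
Ksp = [Ca^2+][F^-]^2
If s mol/L dissolves here, [Ca^2+] = 0.86 + s ≈ 0.86, [F^-] = 2s (Ksp is small, so little additional dissolves).
Ksp ≈ 0.86 × (2s)^2
s = 3.1 x 10^-6 M
Check: s = 3.1 × 10^-6 ≪ 0.86, so the approximation is valid.

3.1 x 10^-6 M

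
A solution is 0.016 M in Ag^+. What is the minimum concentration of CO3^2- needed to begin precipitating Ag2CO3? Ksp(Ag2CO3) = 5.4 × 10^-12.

[CO3^2-] = 2.1e-8 M

Ag2CO3(s) ⇌ 2 Ag^+ + CO3^2-
Ksp = [Ag^+]^2[CO3^2-]
Precipitation begins when Q = Ksp. With [Ag^+] = 0.016 M:
5.4 × 10^-12 = (0.016)^2 × [CO3^2-]
[CO3^2-] = (5.4 × 10^-12 / 2.56 x 10^-4) = 2.1 × 10^-8 M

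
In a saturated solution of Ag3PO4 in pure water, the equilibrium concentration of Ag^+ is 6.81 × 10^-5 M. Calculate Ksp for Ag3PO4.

Ag3PO4(s) ⇌ 3 Ag^+ + PO4^3-
Stoichiometry gives [PO4^3-] = (1/3)[Ag^+] = 2.270 × 10^-5 M.
Ksp = [Ag^+]^3[PO4^3-]
Ksp = (6.81 × 10^-5)^3 × 2.270 x 10^-5 = 7.17 x 10^-18

Ksp ≈ 7.17e-18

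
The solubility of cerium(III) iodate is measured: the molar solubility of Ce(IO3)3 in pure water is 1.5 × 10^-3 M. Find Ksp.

Ce(IO3)3(s) ⇌ Ce^3+(aq) + 3 IO3^-(aq)
For each mole of Ce(IO3)3 that dissolves: [Ce^3+] = s, [IO3^-] = 3s.
Ksp = [Ce^3+][IO3^-]^3
So Ksp = s × (3s)^3 = 27s^4
Ksp = 27 × (1.5 × 10^-3)^4 = 1.4 × 10^-10

1.4 × 10^-10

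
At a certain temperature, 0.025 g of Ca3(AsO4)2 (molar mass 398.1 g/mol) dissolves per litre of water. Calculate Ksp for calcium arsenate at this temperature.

1.1 × 10^-19

Molar solubility s = (2.5 × 10^-2 g/L) / (398.1 g/mol) = 6.28 × 10^-5 M.
Ca3(AsO4)2(s) <=> 3 Ca^2+(aq) + 2 AsO4^3-(aq)
With molar solubility s: [Ca^2+] = 3s, [AsO4^3-] = 2s.
Ksp = [Ca^2+]^3[AsO4^3-]^2
So Ksp = (3s)^3 × (2s)^2 = 108s^5
Ksp = 108 × (6.28 × 10^-5)^5 = 1.1 × 10^-19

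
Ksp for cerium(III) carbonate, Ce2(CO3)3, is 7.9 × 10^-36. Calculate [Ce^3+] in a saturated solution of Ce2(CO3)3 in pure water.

Ce2(CO3)3(s) ⇌ 2 Ce^3+(aq) + 3 CO3^2-(aq)
Ksp = [Ce^3+]^2[CO3^2-]^3
For each mole of Ce2(CO3)3 that dissolves: [Ce^3+] = 2s, [CO3^2-] = 3s.
So Ksp = (2s)^2 × (3s)^3 = 108s^5
s = (7.9 × 10^-36 / 108)^(1/5) = 3.74 x 10^-8 M
[Ce^3+] = 2s = 7.5 × 10^-8 M

7.5 x 10^-8 M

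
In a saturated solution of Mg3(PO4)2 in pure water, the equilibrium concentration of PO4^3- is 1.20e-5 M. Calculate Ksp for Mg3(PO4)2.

Mg3(PO4)2(s) <=> 3 Mg^2+ + 2 PO4^3-
Stoichiometry gives [Mg^2+] = (3/2)[PO4^3-] = 1.800 × 10^-5 M.
Ksp = [Mg^2+]^3[PO4^3-]^2
Ksp = (1.800 × 10^-5)^3 × (1.20 × 10^-5)^2 = 8.40 x 10^-25

Ksp ≈ 8.40e-25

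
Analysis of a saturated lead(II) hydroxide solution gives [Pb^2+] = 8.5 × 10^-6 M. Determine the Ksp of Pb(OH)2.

Pb(OH)2(s) ⇌ Pb^2+(aq) + 2 OH^-(aq)
Stoichiometry gives [OH^-] = (2/1)[Pb^2+] = 1.70 × 10^-5 M.
Ksp = [Pb^2+][OH^-]^2
Ksp = 8.5 x 10^-6 × (1.70 x 10^-5)^2 = 2.5 x 10^-15

Ksp = 2.5 × 10^-15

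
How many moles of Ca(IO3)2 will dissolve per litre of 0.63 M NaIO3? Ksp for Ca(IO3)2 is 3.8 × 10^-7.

Ca(IO3)2(s) ⇌ Ca^2+ + 2 IO3^-
Ksp = [Ca^2+][IO3^-]^2
Let s = moles of Ca(IO3)2 that dissolve per litre. [Ca^2+] = s, [IO3^-] = 0.63 + 2s ≈ 0.63 (Ksp is small, so little additional dissolves).
Ksp ≈ s × (0.63)^2
s = 9.6 × 10^-7 M
Check: 2s = 1.9 x 10^-6 ≪ 0.63, so the approximation is valid.

9.6 × 10^-7 M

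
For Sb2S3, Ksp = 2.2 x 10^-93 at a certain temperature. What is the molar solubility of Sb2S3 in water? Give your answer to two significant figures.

s = 1.2 x 10^-19 M

Sb2S3(s) ⇌ 2 Sb^3+ + 3 S^2-
Ksp = [Sb^3+]^2[S^2-]^3
With molar solubility s: [Sb^3+] = 2s, [S^2-] = 3s.
So Ksp = (2s)^2 × (3s)^3 = 108s^5
s^5 = 2.2 x 10^-93 / 108, so s = 1.2 x 10^-19 M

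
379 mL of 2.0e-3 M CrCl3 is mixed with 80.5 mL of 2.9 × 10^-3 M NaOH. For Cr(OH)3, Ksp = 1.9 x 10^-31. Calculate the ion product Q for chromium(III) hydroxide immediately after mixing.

Total volume = 379 + 80.5 = 459.5 mL.
[Cr^3+] = 2.0 × 10^-3 × (379/459.5) = 1.65 × 10^-3 M
[OH^-] = 2.9 × 10^-3 × (80.5/459.5) = 5.08 × 10^-4 M
Cr(OH)3(s) ⇌ Cr^3+(aq) + 3 OH^-(aq), so Q = [Cr^3+][OH^-]^3
Q = (1.65 x 10^-3)(5.08 × 10^-4)^3 = 2.2 × 10^-13
Q > Ksp, so Cr(OH)3 will precipitate.

Q ≈ 2.2e-13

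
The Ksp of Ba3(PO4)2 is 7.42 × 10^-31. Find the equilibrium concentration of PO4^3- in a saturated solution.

[PO4^3-] = 7.39 × 10^-7 M

Ba3(PO4)2(s) <=> 3 Ba^2+(aq) + 2 PO4^3-(aq)
Ksp = [Ba^2+]^3[PO4^3-]^2
With molar solubility s: [Ba^2+] = 3s, [PO4^3-] = 2s.
Ksp = (3s)^3(2s)^2 = 108s^5
Solving, s = (7.42 × 10^-31/108)^(1/5) = 3.693 x 10^-7 M
[PO4^3-] = 2s = 7.39 x 10^-7 M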